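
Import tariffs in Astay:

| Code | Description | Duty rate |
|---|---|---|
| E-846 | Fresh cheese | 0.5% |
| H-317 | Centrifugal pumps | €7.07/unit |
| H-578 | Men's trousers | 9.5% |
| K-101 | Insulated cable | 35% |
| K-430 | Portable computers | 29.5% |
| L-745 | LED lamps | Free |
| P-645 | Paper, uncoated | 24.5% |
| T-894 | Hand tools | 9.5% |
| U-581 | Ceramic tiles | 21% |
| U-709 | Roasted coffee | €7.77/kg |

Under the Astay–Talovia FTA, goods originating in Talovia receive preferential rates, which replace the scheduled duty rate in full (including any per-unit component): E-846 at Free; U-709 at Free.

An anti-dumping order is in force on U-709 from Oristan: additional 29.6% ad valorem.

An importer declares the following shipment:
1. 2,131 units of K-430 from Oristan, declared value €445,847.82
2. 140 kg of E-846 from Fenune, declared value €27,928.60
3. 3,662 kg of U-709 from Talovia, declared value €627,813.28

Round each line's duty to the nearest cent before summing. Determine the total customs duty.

Line 1 (K-430, Oristan, 2,131 units, €445,847.82):
Base rate for K-430 is 29.5%.
Duty = €445,847.82 × 29.5% = €131,525.11.
Line 2 (E-846, Fenune, 140 kg, €27,928.60):
Base rate for E-846 is 0.5%.
E-846 has an FTA preferential rate, but origin Fenune is not Talovia; base rate stands.
Duty = €27,928.60 × 0.5% = €139.64.
Line 3 (U-709, Talovia, 3,662 kg, €627,813.28):
Base rate for U-709 is €7.77/kg.
Origin Talovia qualifies under the Astay–Talovia agreement and U-709 is covered: preferential rate Free applies instead.
The additional-duty order on U-709 targets Oristan, not Talovia; it does not apply.
Duty = €627,813.28 × 0% = €0.00.
Total = €131,525.11 + €139.64 + €0.00 = €131,664.75.

€131,664.75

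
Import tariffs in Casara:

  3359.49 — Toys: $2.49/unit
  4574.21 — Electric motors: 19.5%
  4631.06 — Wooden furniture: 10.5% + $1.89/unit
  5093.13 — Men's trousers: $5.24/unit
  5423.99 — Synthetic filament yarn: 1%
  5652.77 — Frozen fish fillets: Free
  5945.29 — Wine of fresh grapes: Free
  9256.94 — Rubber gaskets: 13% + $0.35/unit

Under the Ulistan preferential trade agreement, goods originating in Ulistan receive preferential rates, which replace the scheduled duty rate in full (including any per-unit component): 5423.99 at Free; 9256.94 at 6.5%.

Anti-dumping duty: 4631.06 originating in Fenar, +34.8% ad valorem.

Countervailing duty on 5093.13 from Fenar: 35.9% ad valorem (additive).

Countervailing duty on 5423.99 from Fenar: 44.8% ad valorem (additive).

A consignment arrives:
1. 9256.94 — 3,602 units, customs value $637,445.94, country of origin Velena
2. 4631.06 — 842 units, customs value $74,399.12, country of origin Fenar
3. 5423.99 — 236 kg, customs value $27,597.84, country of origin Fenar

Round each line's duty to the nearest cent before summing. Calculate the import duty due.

Line 1 (9256.94, Velena, 3,602 units, $637,445.94):
Base rate for 9256.94 is 13% + $0.35/unit.
9256.94 has an FTA preferential rate, but origin Velena is not Ulistan; base rate stands.
Duty = $637,445.94 × 13% + 3,602 × $0.35 = $84,128.67.
Line 2 (4631.06, Fenar, 842 units, $74,399.12):
Base rate for 4631.06 is 10.5% + $1.89/unit.
Additional duty on 4631.06 from Fenar: +34.8%. Applied ad valorem rate: 10.5% + 34.8% = 45.3%.
Duty = $74,399.12 × 45.3% + 842 × $1.89 = $35,294.18.
Line 3 (5423.99, Fenar, 236 kg, $27,597.84):
Base rate for 5423.99 is 1%.
5423.99 has an FTA preferential rate, but origin Fenar is not Ulistan; base rate stands.
Additional duty on 5423.99 from Fenar: +44.8%. Applied ad valorem rate: 1% + 44.8% = 45.8%.
Duty = $27,597.84 × 45.8% = $12,639.81.
Total = $84,128.67 + $35,294.18 + $12,639.81 = $132,062.66.

$132,062.66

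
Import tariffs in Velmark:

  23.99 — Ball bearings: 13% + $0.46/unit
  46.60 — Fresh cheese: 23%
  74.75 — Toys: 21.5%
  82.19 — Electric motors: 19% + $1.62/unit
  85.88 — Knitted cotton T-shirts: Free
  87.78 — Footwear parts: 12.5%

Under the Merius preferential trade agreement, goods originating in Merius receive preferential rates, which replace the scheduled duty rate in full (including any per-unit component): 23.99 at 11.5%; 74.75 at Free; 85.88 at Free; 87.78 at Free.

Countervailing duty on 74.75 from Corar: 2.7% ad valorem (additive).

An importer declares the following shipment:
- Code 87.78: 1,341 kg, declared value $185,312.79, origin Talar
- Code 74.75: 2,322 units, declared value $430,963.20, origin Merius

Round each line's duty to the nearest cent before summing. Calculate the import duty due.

Line 1 (87.78, Talar, 1,341 kg, $185,312.79):
Base rate for 87.78 is 12.5%.
87.78 has an FTA preferential rate, but origin Talar is not Merius; base rate stands.
Duty = $185,312.79 × 12.5% = $23,164.10.
Line 2 (74.75, Merius, 2,322 units, $430,963.20):
Base rate for 74.75 is 21.5%.
Origin Merius qualifies under the Velmark–Merius agreement and 74.75 is covered: preferential rate Free applies instead.
The additional-duty order on 74.75 targets Corar, not Merius; it does not apply.
Duty = $430,963.20 × 0% = $0.00.
Total = $23,164.10 + $0.00 = $23,164.10.

$23,164.10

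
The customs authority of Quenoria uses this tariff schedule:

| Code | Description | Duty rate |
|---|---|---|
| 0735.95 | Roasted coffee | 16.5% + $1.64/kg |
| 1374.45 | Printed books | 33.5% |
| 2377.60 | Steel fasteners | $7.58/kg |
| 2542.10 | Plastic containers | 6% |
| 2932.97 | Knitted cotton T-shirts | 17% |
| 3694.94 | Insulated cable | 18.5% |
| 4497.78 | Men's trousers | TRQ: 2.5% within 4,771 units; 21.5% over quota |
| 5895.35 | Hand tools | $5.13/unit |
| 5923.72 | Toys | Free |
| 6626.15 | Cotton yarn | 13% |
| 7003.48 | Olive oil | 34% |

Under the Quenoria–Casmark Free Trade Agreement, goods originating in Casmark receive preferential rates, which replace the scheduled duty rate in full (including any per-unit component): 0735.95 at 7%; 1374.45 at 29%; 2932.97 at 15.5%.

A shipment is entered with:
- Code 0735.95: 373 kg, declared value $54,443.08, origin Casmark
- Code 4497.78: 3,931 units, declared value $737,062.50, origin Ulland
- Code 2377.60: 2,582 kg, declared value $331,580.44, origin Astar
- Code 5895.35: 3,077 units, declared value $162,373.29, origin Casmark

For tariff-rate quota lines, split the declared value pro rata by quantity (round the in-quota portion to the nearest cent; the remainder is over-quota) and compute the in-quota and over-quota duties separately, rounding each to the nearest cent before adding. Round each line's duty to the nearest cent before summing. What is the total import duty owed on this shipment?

$57,594.15

Line 1 (0735.95, Casmark, 373 kg, $54,443.08):
Base rate for 0735.95 is 16.5% + $1.64/kg.
Origin Casmark qualifies under the Quenoria–Casmark agreement and 0735.95 is covered: preferential rate 7% applies instead.
Duty = $54,443.08 × 7% = $3,811.02.
Line 2 (4497.78, Ulland, 3,931 units, $737,062.50):
Code 4497.78 is under a tariff-rate quota (threshold 4,771 units). Quantity 3,931 units is within the quota, so the in-quota rate 2.5% applies to the full value.
Duty = $737,062.50 × 2.5% = $18,426.56.
Line 3 (2377.60, Astar, 2,582 kg, $331,580.44):
Base rate for 2377.60 is $7.58/kg.
Duty = 2,582 × $7.58 = $19,571.56.
Line 4 (5895.35, Casmark, 3,077 units, $162,373.29):
Base rate for 5895.35 is $5.13/unit.
Origin Casmark is the FTA partner but 5895.35 is not on the preference list; base rate stands.
Duty = 3,077 × $5.13 = $15,785.01.
Total = $3,811.02 + $18,426.56 + $19,571.56 + $15,785.01 = $57,594.15.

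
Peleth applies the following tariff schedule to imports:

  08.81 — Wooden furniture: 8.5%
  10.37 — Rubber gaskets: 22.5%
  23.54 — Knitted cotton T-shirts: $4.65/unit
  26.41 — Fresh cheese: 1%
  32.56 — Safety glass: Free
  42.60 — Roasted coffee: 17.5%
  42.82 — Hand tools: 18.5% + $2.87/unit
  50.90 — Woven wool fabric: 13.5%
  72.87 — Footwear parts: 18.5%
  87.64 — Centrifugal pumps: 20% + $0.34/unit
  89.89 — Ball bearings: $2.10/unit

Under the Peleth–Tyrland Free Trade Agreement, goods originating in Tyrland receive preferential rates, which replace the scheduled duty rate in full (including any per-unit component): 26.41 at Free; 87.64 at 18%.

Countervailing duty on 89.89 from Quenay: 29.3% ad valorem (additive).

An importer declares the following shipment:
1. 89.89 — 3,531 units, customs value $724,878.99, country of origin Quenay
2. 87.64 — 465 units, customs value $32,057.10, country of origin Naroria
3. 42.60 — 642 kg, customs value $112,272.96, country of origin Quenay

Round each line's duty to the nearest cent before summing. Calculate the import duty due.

$246,021.93

Line 1 (89.89, Quenay, 3,531 units, $724,878.99):
Base rate for 89.89 is $2.10/unit.
Additional duty on 89.89 from Quenay: +29.3% ad valorem. Applied ad valorem rate = 29.3%.
Duty = $724,878.99 × 29.3% + 3,531 × $2.10 = $219,804.64.
Line 2 (87.64, Naroria, 465 units, $32,057.10):
Base rate for 87.64 is 20% + $0.34/unit.
87.64 has an FTA preferential rate, but origin Naroria is not Tyrland; base rate stands.
Duty = $32,057.10 × 20% + 465 × $0.34 = $6,569.52.
Line 3 (42.60, Quenay, 642 kg, $112,272.96):
Base rate for 42.60 is 17.5%.
Duty = $112,272.96 × 17.5% = $19,647.77.
Total = $219,804.64 + $6,569.52 + $19,647.77 = $246,021.93.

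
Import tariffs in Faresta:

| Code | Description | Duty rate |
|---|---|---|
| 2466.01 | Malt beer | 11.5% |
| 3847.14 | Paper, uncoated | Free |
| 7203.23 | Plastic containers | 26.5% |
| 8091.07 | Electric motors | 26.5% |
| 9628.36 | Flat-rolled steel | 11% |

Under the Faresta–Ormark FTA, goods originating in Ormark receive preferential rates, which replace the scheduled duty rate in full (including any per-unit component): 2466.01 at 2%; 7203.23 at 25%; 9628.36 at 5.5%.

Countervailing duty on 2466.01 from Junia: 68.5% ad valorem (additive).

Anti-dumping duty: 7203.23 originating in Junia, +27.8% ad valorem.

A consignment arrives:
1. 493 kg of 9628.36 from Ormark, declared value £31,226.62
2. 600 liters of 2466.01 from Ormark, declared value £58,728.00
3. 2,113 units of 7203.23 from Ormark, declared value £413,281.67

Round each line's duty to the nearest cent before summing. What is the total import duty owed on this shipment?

£106,212.44

Line 1 (9628.36, Ormark, 493 kg, £31,226.62):
Base rate for 9628.36 is 11%.
Origin Ormark qualifies under the Faresta–Ormark agreement and 9628.36 is covered: preferential rate 5.5% applies instead.
Duty = £31,226.62 × 5.5% = £1,717.46.
Line 2 (2466.01, Ormark, 600 liters, £58,728.00):
Base rate for 2466.01 is 11.5%.
Origin Ormark qualifies under the Faresta–Ormark agreement and 2466.01 is covered: preferential rate 2% applies instead.
The additional-duty order on 2466.01 targets Junia, not Ormark; it does not apply.
Duty = £58,728.00 × 2% = £1,174.56.
Line 3 (7203.23, Ormark, 2,113 units, £413,281.67):
Base rate for 7203.23 is 26.5%.
Origin Ormark qualifies under the Faresta–Ormark agreement and 7203.23 is covered: preferential rate 25% applies instead.
The additional-duty order on 7203.23 targets Junia, not Ormark; it does not apply.
Duty = £413,281.67 × 25% = £103,320.42.
Total = £1,717.46 + £1,174.56 + £103,320.42 = £106,212.44.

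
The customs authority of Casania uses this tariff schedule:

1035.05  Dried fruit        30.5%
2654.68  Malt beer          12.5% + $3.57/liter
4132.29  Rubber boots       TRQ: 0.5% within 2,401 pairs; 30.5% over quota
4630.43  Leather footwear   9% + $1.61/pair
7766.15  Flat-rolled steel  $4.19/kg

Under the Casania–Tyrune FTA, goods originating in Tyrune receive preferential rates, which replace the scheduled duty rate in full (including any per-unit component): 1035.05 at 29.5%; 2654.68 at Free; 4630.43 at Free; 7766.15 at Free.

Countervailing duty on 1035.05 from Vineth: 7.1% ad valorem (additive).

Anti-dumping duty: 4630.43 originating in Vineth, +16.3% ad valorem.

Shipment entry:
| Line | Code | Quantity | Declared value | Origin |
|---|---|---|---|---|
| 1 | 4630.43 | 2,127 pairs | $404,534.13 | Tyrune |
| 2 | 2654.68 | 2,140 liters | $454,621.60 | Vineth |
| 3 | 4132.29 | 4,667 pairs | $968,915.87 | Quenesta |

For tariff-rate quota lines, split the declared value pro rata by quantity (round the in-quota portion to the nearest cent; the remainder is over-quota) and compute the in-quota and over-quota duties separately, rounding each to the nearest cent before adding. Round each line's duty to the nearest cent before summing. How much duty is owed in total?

$210,445.36

Line 1 (4630.43, Tyrune, 2,127 pairs, $404,534.13):
Base rate for 4630.43 is 9% + $1.61/pair.
Origin Tyrune qualifies under the Casania–Tyrune agreement and 4630.43 is covered: preferential rate Free applies instead.
The additional-duty order on 4630.43 targets Vineth, not Tyrune; it does not apply.
Duty = $404,534.13 × 0% = $0.00.
Line 2 (2654.68, Vineth, 2,140 liters, $454,621.60):
Base rate for 2654.68 is 12.5% + $3.57/liter.
2654.68 has an FTA preferential rate, but origin Vineth is not Tyrune; base rate stands.
Duty = $454,621.60 × 12.5% + 2,140 × $3.57 = $64,467.50.
Line 3 (4132.29, Quenesta, 4,667 pairs, $968,915.87):
Code 4132.29 is under a tariff-rate quota (threshold 2,401 pairs). In-quota: 2,401 pairs at 0.5%; over-quota: 2,266 pairs at 30.5%.
Pro-rata value split: in-quota = $968,915.87 × 2,401/4,667 = $498,471.61; over-quota = $968,915.87 − $498,471.61 = $470,444.26.
In-quota duty = $498,471.61 × 0.5% = $2,492.36. Over-quota duty = $470,444.26 × 30.5% = $143,485.50.
Line duty = $2,492.36 + $143,485.50 = $145,977.86.
Total = $0.00 + $64,467.50 + $145,977.86 = $210,445.36.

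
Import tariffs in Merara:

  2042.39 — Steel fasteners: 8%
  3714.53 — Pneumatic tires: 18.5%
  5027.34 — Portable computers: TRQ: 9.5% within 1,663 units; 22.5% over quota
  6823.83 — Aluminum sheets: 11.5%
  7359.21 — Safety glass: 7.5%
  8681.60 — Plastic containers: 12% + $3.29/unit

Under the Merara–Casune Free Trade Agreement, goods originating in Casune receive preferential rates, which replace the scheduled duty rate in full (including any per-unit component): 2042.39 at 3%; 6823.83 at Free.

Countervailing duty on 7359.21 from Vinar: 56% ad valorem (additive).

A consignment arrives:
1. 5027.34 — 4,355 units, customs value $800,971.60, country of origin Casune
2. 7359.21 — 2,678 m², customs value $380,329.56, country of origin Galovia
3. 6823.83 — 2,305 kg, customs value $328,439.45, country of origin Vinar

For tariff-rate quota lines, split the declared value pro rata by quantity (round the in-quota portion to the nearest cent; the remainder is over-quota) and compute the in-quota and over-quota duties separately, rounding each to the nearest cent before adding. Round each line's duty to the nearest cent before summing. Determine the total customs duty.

Line 1 (5027.34, Casune, 4,355 units, $800,971.60):
Code 5027.34 is under a tariff-rate quota (threshold 1,663 units). In-quota: 1,663 units at 9.5%; over-quota: 2,692 units at 22.5%.
Pro-rata value split: in-quota = $800,971.60 × 1,663/4,355 = $305,858.96; over-quota = $800,971.60 − $305,858.96 = $495,112.64.
In-quota duty = $305,858.96 × 9.5% = $29,056.60. Over-quota duty = $495,112.64 × 22.5% = $111,400.34.
Line duty = $29,056.60 + $111,400.34 = $140,456.94.
Line 2 (7359.21, Galovia, 2,678 m², $380,329.56):
Base rate for 7359.21 is 7.5%.
The additional-duty order on 7359.21 targets Vinar, not Galovia; it does not apply.
Duty = $380,329.56 × 7.5% = $28,524.72.
Line 3 (6823.83, Vinar, 2,305 kg, $328,439.45):
Base rate for 6823.83 is 11.5%.
6823.83 has an FTA preferential rate, but origin Vinar is not Casune; base rate stands.
Duty = $328,439.45 × 11.5% = $37,770.54.
Total = $140,456.94 + $28,524.72 + $37,770.54 = $206,752.20.

$206,752.20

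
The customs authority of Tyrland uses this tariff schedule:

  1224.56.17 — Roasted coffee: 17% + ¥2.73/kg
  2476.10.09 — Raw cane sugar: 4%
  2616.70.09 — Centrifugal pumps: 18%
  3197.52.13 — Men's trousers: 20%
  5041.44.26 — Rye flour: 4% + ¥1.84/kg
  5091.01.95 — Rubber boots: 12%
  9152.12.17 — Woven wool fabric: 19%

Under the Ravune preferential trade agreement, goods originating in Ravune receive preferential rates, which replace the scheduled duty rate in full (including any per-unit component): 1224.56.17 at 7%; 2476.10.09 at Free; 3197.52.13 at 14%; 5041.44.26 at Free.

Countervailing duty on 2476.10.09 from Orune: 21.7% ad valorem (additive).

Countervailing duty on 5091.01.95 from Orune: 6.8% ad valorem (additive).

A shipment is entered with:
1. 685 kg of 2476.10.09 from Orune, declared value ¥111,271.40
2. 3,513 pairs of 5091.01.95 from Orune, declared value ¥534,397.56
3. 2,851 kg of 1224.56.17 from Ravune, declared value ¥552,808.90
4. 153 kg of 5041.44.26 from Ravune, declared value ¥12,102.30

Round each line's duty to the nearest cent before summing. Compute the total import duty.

¥167,760.11

Line 1 (2476.10.09, Orune, 685 kg, ¥111,271.40):
Base rate for 2476.10.09 is 4%.
2476.10.09 has an FTA preferential rate, but origin Orune is not Ravune; base rate stands.
Additional duty on 2476.10.09 from Orune: +21.7%. Applied ad valorem rate: 4% + 21.7% = 25.7%.
Duty = ¥111,271.40 × 25.7% = ¥28,596.75.
Line 2 (5091.01.95, Orune, 3,513 pairs, ¥534,397.56):
Base rate for 5091.01.95 is 12%.
Additional duty on 5091.01.95 from Orune: +6.8%. Applied ad valorem rate: 12% + 6.8% = 18.8%.
Duty = ¥534,397.56 × 18.8% = ¥100,466.74.
Line 3 (1224.56.17, Ravune, 2,851 kg, ¥552,808.90):
Base rate for 1224.56.17 is 17% + ¥2.73/kg.
Origin Ravune qualifies under the Tyrland–Ravune agreement and 1224.56.17 is covered: preferential rate 7% applies instead.
Duty = ¥552,808.90 × 7% = ¥38,696.62.
Line 4 (5041.44.26, Ravune, 153 kg, ¥12,102.30):
Base rate for 5041.44.26 is 4% + ¥1.84/kg.
Origin Ravune qualifies under the Tyrland–Ravune agreement and 5041.44.26 is covered: preferential rate Free applies instead.
Duty = ¥12,102.30 × 0% = ¥0.00.
Total = ¥28,596.75 + ¥100,466.74 + ¥38,696.62 + ¥0.00 = ¥167,760.11.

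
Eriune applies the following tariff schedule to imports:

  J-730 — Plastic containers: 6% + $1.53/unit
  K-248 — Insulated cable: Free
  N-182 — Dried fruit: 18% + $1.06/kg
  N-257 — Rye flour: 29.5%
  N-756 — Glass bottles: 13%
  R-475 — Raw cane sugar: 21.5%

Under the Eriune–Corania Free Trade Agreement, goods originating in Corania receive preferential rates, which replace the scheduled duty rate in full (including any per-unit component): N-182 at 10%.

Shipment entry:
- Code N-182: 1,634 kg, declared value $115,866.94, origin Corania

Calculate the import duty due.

Line 1 (N-182, Corania, 1,634 kg, $115,866.94):
Base rate for N-182 is 18% + $1.06/kg.
Origin Corania qualifies under the Eriune–Corania agreement and N-182 is covered: preferential rate 10% applies instead.
Duty = $115,866.94 × 10% = $11,586.69.

$11,586.69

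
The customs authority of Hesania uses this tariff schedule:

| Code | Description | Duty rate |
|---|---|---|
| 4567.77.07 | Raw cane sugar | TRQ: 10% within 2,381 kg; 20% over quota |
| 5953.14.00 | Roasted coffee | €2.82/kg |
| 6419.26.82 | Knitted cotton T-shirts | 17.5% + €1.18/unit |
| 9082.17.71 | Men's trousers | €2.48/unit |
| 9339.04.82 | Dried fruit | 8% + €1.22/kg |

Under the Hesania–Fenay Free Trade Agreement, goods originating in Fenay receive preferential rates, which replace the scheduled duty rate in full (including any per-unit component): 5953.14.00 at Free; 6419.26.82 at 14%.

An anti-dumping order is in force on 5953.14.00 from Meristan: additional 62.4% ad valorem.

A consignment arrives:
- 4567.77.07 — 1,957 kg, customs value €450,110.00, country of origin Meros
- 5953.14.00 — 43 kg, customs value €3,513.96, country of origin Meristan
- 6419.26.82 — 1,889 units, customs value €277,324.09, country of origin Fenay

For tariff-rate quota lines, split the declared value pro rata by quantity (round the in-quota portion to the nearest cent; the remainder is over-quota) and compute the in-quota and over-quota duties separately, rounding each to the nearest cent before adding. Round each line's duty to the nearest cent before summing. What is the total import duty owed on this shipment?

Line 1 (4567.77.07, Meros, 1,957 kg, €450,110.00):
Code 4567.77.07 is under a tariff-rate quota (threshold 2,381 kg). Quantity 1,957 kg is within the quota, so the in-quota rate 10% applies to the full value.
Duty = €450,110.00 × 10% = €45,011.00.
Line 2 (5953.14.00, Meristan, 43 kg, €3,513.96):
Base rate for 5953.14.00 is €2.82/kg.
5953.14.00 has an FTA preferential rate, but origin Meristan is not Fenay; base rate stands.
Additional duty on 5953.14.00 from Meristan: +62.4% ad valorem. Applied ad valorem rate = 62.4%.
Duty = €3,513.96 × 62.4% + 43 × €2.82 = €2,313.97.
Line 3 (6419.26.82, Fenay, 1,889 units, €277,324.09):
Base rate for 6419.26.82 is 17.5% + €1.18/unit.
Origin Fenay qualifies under the Hesania–Fenay agreement and 6419.26.82 is covered: preferential rate 14% applies instead.
Duty = €277,324.09 × 14% = €38,825.37.
Total = €45,011.00 + €2,313.97 + €38,825.37 = €86,150.34.

€86,150.34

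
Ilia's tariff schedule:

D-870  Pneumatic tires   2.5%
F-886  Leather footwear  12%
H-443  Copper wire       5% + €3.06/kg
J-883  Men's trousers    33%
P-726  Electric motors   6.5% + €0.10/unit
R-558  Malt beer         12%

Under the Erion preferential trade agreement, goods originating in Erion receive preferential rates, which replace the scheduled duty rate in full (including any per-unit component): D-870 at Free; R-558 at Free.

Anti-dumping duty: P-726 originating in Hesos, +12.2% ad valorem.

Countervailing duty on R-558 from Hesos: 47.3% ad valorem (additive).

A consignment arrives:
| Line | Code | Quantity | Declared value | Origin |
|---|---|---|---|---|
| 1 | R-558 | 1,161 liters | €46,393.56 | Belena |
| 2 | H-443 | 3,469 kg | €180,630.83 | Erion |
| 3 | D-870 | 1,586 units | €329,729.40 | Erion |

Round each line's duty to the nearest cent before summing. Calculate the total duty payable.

Line 1 (R-558, Belena, 1,161 liters, €46,393.56):
Base rate for R-558 is 12%.
R-558 has an FTA preferential rate, but origin Belena is not Erion; base rate stands.
The additional-duty order on R-558 targets Hesos, not Belena; it does not apply.
Duty = €46,393.56 × 12% = €5,567.23.
Line 2 (H-443, Erion, 3,469 kg, €180,630.83):
Base rate for H-443 is 5% + €3.06/kg.
Origin Erion is the FTA partner but H-443 is not on the preference list; base rate stands.
Duty = €180,630.83 × 5% + 3,469 × €3.06 = €19,646.68.
Line 3 (D-870, Erion, 1,586 units, €329,729.40):
Base rate for D-870 is 2.5%.
Origin Erion qualifies under the Ilia–Erion agreement and D-870 is covered: preferential rate Free applies instead.
Duty = €329,729.40 × 0% = €0.00.
Total = €5,567.23 + €19,646.68 + €0.00 = €25,213.91.

€25,213.91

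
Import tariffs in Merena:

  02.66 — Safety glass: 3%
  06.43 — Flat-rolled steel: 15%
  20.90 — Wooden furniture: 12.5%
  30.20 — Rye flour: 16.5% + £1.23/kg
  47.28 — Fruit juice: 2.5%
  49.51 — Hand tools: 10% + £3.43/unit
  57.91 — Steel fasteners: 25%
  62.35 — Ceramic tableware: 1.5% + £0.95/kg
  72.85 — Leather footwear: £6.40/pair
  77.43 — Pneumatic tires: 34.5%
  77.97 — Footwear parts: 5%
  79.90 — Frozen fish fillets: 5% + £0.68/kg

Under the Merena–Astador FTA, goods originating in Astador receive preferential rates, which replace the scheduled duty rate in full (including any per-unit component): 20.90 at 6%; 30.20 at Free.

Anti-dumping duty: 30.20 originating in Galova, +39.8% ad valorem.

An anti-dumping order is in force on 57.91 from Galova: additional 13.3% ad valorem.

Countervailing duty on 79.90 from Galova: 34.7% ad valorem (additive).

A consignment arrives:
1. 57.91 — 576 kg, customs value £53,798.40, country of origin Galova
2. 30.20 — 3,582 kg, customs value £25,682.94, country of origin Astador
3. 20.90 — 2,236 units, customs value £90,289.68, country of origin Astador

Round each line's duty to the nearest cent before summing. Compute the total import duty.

Line 1 (57.91, Galova, 576 kg, £53,798.40):
Base rate for 57.91 is 25%.
Additional duty on 57.91 from Galova: +13.3%. Applied ad valorem rate: 25% + 13.3% = 38.3%.
Duty = £53,798.40 × 38.3% = £20,604.79.
Line 2 (30.20, Astador, 3,582 kg, £25,682.94):
Base rate for 30.20 is 16.5% + £1.23/kg.
Origin Astador qualifies under the Merena–Astador agreement and 30.20 is covered: preferential rate Free applies instead.
The additional-duty order on 30.20 targets Galova, not Astador; it does not apply.
Duty = £25,682.94 × 0% = £0.00.
Line 3 (20.90, Astador, 2,236 units, £90,289.68):
Base rate for 20.90 is 12.5%.
Origin Astador qualifies under the Merena–Astador agreement and 20.90 is covered: preferential rate 6% applies instead.
Duty = £90,289.68 × 6% = £5,417.38.
Total = £20,604.79 + £0.00 + £5,417.38 = £26,022.17.

£26,022.17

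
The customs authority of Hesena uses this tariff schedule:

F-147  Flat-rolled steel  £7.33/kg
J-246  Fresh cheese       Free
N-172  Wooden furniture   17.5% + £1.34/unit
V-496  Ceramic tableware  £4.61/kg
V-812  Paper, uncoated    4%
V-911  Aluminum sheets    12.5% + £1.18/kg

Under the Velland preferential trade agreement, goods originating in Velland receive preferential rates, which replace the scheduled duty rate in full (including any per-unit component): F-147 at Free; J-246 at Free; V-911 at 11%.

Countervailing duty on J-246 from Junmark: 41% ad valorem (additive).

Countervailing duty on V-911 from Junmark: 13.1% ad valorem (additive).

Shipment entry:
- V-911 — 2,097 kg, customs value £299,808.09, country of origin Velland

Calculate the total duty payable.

Line 1 (V-911, Velland, 2,097 kg, £299,808.09):
Base rate for V-911 is 12.5% + £1.18/kg.
Origin Velland qualifies under the Hesena–Velland agreement and V-911 is covered: preferential rate 11% applies instead.
The additional-duty order on V-911 targets Junmark, not Velland; it does not apply.
Duty = £299,808.09 × 11% = £32,978.89.

£32,978.89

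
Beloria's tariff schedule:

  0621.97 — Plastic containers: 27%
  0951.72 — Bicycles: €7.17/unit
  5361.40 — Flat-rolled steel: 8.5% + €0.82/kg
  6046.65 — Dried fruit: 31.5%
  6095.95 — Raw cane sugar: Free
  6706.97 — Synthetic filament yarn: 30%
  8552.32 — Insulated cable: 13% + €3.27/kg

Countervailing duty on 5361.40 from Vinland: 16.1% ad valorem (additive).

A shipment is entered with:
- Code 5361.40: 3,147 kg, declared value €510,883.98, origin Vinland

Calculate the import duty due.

Line 1 (5361.40, Vinland, 3,147 kg, €510,883.98):
Base rate for 5361.40 is 8.5% + €0.82/kg.
Additional duty on 5361.40 from Vinland: +16.1%. Applied ad valorem rate: 8.5% + 16.1% = 24.6%.
Duty = €510,883.98 × 24.6% + 3,147 × €0.82 = €128,258.00.

€128,258.00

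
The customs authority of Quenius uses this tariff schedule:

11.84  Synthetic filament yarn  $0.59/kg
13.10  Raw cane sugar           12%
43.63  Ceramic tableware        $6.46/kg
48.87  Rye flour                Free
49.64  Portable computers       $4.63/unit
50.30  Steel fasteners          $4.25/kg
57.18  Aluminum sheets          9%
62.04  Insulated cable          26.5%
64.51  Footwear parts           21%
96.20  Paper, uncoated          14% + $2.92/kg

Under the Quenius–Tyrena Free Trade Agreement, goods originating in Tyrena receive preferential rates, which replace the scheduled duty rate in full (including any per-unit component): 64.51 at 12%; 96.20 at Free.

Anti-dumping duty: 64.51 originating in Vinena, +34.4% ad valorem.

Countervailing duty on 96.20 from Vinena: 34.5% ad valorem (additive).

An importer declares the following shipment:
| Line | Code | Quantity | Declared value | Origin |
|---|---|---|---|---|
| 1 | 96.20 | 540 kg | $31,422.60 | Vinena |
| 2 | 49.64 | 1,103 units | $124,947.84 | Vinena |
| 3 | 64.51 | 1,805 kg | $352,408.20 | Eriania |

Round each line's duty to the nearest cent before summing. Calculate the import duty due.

Line 1 (96.20, Vinena, 540 kg, $31,422.60):
Base rate for 96.20 is 14% + $2.92/kg.
96.20 has an FTA preferential rate, but origin Vinena is not Tyrena; base rate stands.
Additional duty on 96.20 from Vinena: +34.5%. Applied ad valorem rate: 14% + 34.5% = 48.5%.
Duty = $31,422.60 × 48.5% + 540 × $2.92 = $16,816.76.
Line 2 (49.64, Vinena, 1,103 units, $124,947.84):
Base rate for 49.64 is $4.63/unit.
Duty = 1,103 × $4.63 = $5,106.89.
Line 3 (64.51, Eriania, 1,805 kg, $352,408.20):
Base rate for 64.51 is 21%.
64.51 has an FTA preferential rate, but origin Eriania is not Tyrena; base rate stands.
The additional-duty order on 64.51 targets Vinena, not Eriania; it does not apply.
Duty = $352,408.20 × 21% = $74,005.72.
Total = $16,816.76 + $5,106.89 + $74,005.72 = $95,929.37.

$95,929.37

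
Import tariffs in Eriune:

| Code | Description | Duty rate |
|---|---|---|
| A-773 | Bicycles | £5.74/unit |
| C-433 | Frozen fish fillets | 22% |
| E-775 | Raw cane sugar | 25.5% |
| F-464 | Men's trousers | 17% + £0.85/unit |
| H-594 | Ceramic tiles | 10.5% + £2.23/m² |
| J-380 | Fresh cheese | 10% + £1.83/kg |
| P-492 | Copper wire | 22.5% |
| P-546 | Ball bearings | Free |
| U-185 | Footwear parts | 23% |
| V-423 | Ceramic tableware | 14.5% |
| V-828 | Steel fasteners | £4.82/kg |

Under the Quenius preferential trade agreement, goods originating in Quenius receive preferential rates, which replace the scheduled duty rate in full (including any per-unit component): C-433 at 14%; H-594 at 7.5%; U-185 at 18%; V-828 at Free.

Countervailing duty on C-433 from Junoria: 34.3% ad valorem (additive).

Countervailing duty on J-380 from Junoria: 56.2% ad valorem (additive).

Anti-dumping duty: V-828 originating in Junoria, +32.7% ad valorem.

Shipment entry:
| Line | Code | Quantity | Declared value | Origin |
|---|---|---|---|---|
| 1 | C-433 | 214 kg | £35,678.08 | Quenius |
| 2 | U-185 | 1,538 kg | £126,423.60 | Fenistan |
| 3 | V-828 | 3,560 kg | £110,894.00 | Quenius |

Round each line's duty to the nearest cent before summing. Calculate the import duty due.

£34,072.36

Line 1 (C-433, Quenius, 214 kg, £35,678.08):
Base rate for C-433 is 22%.
Origin Quenius qualifies under the Eriune–Quenius agreement and C-433 is covered: preferential rate 14% applies instead.
The additional-duty order on C-433 targets Junoria, not Quenius; it does not apply.
Duty = £35,678.08 × 14% = £4,994.93.
Line 2 (U-185, Fenistan, 1,538 kg, £126,423.60):
Base rate for U-185 is 23%.
U-185 has an FTA preferential rate, but origin Fenistan is not Quenius; base rate stands.
Duty = £126,423.60 × 23% = £29,077.43.
Line 3 (V-828, Quenius, 3,560 kg, £110,894.00):
Base rate for V-828 is £4.82/kg.
Origin Quenius qualifies under the Eriune–Quenius agreement and V-828 is covered: preferential rate Free applies instead.
The additional-duty order on V-828 targets Junoria, not Quenius; it does not apply.
Duty = £110,894.00 × 0% = £0.00.
Total = £4,994.93 + £29,077.43 + £0.00 = £34,072.36.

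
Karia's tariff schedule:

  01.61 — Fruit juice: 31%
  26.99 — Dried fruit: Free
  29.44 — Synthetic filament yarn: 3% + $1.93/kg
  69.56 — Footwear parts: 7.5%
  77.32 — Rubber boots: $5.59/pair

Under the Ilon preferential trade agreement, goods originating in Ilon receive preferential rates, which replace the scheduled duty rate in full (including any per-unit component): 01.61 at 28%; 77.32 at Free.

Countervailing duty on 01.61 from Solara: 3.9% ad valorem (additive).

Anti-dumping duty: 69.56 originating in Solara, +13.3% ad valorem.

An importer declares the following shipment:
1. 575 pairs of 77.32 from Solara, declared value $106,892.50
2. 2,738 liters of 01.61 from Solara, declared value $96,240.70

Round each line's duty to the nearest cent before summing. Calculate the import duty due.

Line 1 (77.32, Solara, 575 pairs, $106,892.50):
Base rate for 77.32 is $5.59/pair.
77.32 has an FTA preferential rate, but origin Solara is not Ilon; base rate stands.
Duty = 575 × $5.59 = $3,214.25.
Line 2 (01.61, Solara, 2,738 liters, $96,240.70):
Base rate for 01.61 is 31%.
01.61 has an FTA preferential rate, but origin Solara is not Ilon; base rate stands.
Additional duty on 01.61 from Solara: +3.9%. Applied ad valorem rate: 31% + 3.9% = 34.9%.
Duty = $96,240.70 × 34.9% = $33,588.00.
Total = $3,214.25 + $33,588.00 = $36,802.25.

$36,802.25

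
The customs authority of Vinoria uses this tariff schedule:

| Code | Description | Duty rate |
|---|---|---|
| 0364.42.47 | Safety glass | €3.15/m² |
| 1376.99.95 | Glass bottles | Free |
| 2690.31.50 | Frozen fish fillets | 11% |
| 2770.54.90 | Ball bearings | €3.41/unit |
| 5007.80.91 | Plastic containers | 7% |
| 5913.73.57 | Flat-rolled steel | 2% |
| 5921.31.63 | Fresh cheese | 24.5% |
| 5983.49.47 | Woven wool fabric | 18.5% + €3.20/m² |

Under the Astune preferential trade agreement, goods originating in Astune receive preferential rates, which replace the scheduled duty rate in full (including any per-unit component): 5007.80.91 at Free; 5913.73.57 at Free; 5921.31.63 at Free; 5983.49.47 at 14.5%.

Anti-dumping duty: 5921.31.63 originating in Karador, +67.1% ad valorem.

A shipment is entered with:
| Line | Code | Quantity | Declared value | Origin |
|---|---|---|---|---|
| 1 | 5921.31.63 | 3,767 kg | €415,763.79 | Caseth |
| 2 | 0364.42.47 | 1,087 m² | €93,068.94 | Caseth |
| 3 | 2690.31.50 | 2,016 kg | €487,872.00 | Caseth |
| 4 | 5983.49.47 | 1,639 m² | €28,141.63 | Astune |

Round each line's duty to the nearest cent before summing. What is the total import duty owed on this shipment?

Line 1 (5921.31.63, Caseth, 3,767 kg, €415,763.79):
Base rate for 5921.31.63 is 24.5%.
5921.31.63 has an FTA preferential rate, but origin Caseth is not Astune; base rate stands.
The additional-duty order on 5921.31.63 targets Karador, not Caseth; it does not apply.
Duty = €415,763.79 × 24.5% = €101,862.13.
Line 2 (0364.42.47, Caseth, 1,087 m², €93,068.94):
Base rate for 0364.42.47 is €3.15/m².
Duty = 1,087 × €3.15 = €3,424.05.
Line 3 (2690.31.50, Caseth, 2,016 kg, €487,872.00):
Base rate for 2690.31.50 is 11%.
Duty = €487,872.00 × 11% = €53,665.92.
Line 4 (5983.49.47, Astune, 1,639 m², €28,141.63):
Base rate for 5983.49.47 is 18.5% + €3.20/m².
Origin Astune qualifies under the Vinoria–Astune agreement and 5983.49.47 is covered: preferential rate 14.5% applies instead.
Duty = €28,141.63 × 14.5% = €4,080.54.
Total = €101,862.13 + €3,424.05 + €53,665.92 + €4,080.54 = €163,032.64.

€163,032.64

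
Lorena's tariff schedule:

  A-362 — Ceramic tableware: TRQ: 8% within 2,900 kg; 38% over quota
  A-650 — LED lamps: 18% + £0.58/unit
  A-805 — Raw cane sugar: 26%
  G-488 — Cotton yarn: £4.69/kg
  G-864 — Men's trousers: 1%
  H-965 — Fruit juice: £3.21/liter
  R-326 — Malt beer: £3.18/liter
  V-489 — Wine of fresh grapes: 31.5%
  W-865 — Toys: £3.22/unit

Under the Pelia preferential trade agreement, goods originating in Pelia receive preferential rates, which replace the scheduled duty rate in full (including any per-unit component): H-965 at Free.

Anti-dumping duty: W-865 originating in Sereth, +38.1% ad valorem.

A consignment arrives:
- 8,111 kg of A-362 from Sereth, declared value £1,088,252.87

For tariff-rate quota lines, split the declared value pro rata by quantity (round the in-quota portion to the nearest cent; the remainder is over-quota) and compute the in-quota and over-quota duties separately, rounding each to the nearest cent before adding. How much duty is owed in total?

Line 1 (A-362, Sereth, 8,111 kg, £1,088,252.87):
Code A-362 is under a tariff-rate quota (threshold 2,900 kg). In-quota: 2,900 kg at 8%; over-quota: 5,211 kg at 38%.
Pro-rata value split: in-quota = £1,088,252.87 × 2,900/8,111 = £389,093.00; over-quota = £1,088,252.87 − £389,093.00 = £699,159.87.
In-quota duty = £389,093.00 × 8% = £31,127.44. Over-quota duty = £699,159.87 × 38% = £265,680.75.
Line duty = £31,127.44 + £265,680.75 = £296,808.19.

£296,808.19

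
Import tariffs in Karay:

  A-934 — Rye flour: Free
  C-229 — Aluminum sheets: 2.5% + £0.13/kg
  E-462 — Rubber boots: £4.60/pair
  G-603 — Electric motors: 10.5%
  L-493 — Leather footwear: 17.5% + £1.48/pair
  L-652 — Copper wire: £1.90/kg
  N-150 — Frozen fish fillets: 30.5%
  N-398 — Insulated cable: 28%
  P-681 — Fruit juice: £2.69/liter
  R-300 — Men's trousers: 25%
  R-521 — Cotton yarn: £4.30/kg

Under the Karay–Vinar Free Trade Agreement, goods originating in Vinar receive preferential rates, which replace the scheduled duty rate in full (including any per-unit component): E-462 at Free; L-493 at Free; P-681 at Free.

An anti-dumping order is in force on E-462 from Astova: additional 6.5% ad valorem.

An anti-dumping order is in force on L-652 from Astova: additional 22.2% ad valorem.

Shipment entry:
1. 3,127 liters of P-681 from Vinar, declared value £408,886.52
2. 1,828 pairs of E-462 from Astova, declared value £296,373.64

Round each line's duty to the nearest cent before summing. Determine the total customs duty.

Line 1 (P-681, Vinar, 3,127 liters, £408,886.52):
Base rate for P-681 is £2.69/liter.
Origin Vinar qualifies under the Karay–Vinar agreement and P-681 is covered: preferential rate Free applies instead.
Duty = £408,886.52 × 0% = £0.00.
Line 2 (E-462, Astova, 1,828 pairs, £296,373.64):
Base rate for E-462 is £4.60/pair.
E-462 has an FTA preferential rate, but origin Astova is not Vinar; base rate stands.
Additional duty on E-462 from Astova: +6.5% ad valorem. Applied ad valorem rate = 6.5%.
Duty = £296,373.64 × 6.5% + 1,828 × £4.60 = £27,673.09.
Total = £0.00 + £27,673.09 = £27,673.09.

£27,673.09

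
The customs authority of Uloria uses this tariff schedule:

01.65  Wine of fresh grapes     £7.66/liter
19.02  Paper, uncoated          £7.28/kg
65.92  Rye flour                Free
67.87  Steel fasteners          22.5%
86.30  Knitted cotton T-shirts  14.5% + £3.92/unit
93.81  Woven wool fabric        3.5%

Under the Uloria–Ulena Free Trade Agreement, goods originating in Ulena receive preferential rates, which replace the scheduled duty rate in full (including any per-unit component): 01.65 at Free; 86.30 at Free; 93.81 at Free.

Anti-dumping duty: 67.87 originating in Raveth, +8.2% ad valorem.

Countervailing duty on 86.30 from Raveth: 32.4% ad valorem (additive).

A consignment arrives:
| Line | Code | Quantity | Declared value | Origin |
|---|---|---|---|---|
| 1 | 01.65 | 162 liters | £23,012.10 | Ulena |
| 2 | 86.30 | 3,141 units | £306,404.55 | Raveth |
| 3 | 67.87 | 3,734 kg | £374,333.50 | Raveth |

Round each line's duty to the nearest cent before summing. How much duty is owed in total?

Line 1 (01.65, Ulena, 162 liters, £23,012.10):
Base rate for 01.65 is £7.66/liter.
Origin Ulena qualifies under the Uloria–Ulena agreement and 01.65 is covered: preferential rate Free applies instead.
Duty = £23,012.10 × 0% = £0.00.
Line 2 (86.30, Raveth, 3,141 units, £306,404.55):
Base rate for 86.30 is 14.5% + £3.92/unit.
86.30 has an FTA preferential rate, but origin Raveth is not Ulena; base rate stands.
Additional duty on 86.30 from Raveth: +32.4%. Applied ad valorem rate: 14.5% + 32.4% = 46.9%.
Duty = £306,404.55 × 46.9% + 3,141 × £3.92 = £156,016.45.
Line 3 (67.87, Raveth, 3,734 kg, £374,333.50):
Base rate for 67.87 is 22.5%.
Additional duty on 67.87 from Raveth: +8.2%. Applied ad valorem rate: 22.5% + 8.2% = 30.7%.
Duty = £374,333.50 × 30.7% = £114,920.38.
Total = £0.00 + £156,016.45 + £114,920.38 = £270,936.83.

£270,936.83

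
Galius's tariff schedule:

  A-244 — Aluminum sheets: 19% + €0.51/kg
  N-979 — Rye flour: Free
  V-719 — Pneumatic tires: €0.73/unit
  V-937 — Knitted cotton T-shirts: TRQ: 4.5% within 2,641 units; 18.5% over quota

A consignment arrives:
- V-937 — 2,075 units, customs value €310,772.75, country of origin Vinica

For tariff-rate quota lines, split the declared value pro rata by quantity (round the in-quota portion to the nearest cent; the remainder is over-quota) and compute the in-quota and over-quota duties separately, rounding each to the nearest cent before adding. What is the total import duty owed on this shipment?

Line 1 (V-937, Vinica, 2,075 units, €310,772.75):
Code V-937 is under a tariff-rate quota (threshold 2,641 units). Quantity 2,075 units is within the quota, so the in-quota rate 4.5% applies to the full value.
Duty = €310,772.75 × 4.5% = €13,984.77.

€13,984.77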